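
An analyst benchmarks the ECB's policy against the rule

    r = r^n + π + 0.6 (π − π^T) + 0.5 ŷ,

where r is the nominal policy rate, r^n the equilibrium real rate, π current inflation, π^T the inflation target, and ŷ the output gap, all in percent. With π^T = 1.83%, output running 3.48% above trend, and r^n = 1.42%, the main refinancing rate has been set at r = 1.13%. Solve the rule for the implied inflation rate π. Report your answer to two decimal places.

Output 3.48% above potential → ŷ = 3.48.
Collecting π: r = r^n + (1 + 0.6) π − 0.6 π^T + 0.5 ŷ
1.6 π = 1.13 − 1.42 + 0.6 × 1.83 − 0.5 × 3.48 = -0.932
π = -0.932 / 1.6 = -0.58

-0.58%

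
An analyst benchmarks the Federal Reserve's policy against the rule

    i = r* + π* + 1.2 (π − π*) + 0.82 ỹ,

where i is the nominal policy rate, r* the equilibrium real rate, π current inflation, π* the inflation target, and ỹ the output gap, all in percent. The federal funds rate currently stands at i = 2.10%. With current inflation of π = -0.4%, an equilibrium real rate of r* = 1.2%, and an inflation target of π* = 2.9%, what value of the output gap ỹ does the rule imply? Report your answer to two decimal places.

2.39%

0.82 ỹ = 2.10 − 1.2 − 2.9 − 1.2 × ((-0.4) − 2.9) = 1.96
ỹ = 1.96 / 0.82 = 2.39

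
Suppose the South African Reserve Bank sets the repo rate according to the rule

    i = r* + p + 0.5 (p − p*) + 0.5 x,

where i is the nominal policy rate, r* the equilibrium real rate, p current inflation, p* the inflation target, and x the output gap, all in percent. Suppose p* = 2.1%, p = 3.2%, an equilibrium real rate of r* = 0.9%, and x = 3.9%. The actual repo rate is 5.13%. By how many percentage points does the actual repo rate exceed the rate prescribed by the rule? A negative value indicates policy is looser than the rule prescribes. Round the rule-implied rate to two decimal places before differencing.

-1.47 pp

i = 0.9 + 3.2 + 0.5 × (3.2 − 2.1) + 0.5 × 3.9
   = 0.9 + 3.2 + 0.55 + 1.95 = 6.60
Deviation = 5.13 − 6.60 = -1.47 pp.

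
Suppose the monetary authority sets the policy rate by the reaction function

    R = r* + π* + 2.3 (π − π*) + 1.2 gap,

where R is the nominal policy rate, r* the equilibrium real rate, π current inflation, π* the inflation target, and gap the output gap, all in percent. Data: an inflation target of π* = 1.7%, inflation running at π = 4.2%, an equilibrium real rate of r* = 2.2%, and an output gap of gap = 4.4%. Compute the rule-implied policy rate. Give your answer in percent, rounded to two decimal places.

R = 2.2 + 1.7 + 2.3 × (4.2 − 1.7) + 1.2 × 4.4
   = 2.2 + 1.7 + 5.75 + 5.28 = 14.93

14.93%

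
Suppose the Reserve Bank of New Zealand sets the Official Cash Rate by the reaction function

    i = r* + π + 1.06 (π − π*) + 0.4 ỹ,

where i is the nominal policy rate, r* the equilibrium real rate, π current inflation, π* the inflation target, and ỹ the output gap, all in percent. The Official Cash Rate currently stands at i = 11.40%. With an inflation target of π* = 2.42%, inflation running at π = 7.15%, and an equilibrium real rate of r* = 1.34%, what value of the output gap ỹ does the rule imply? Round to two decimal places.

-5.26%

0.4 ỹ = 11.40 − 1.34 − 7.15 − 1.06 × (7.15 − 2.42) = -2.1038
ỹ = -2.1038 / 0.4 = -5.26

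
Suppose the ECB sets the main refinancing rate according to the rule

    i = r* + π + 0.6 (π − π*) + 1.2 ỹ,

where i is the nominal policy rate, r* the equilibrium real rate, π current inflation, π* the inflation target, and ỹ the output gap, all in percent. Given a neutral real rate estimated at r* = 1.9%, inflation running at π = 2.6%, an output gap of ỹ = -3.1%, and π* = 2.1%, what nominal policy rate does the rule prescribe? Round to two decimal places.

i = 1.9 + 2.6 + 0.6 × (2.6 − 2.1) + 1.2 × (-3.1)
   = 1.9 + 2.6 + 0.3 − 3.72 = 1.08

1.08%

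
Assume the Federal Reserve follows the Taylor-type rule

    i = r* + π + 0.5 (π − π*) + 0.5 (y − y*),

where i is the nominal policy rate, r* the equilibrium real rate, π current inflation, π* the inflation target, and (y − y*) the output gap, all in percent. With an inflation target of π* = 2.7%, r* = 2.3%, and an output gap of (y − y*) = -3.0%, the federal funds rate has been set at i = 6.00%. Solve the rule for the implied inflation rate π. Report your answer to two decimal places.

Collecting π: i = r* + (1 + 0.5) π − 0.5 π* + 0.5 (y − y*)
1.5 π = 6.00 − 2.3 + 0.5 × 2.7 − 0.5 × (-3.0) = 6.55
π = 6.55 / 1.5 = 4.37

4.37%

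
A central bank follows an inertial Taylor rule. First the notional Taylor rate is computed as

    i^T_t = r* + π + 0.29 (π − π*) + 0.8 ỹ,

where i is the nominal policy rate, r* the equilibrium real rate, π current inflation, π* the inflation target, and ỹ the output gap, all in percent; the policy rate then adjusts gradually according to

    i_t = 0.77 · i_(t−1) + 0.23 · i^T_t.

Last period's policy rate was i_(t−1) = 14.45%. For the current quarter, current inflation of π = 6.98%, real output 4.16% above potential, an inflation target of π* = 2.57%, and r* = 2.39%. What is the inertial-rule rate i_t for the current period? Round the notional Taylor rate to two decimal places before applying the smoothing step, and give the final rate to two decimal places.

Output 4.16% above potential → ỹ = 4.16.
i^T_t = 2.39 + 6.98 + 0.29 × (6.98 − 2.57) + 0.8 × 4.16
   = 2.39 + 6.98 + 1.2789 + 3.328 = 13.98
i_t = 0.77 × 14.45 + 0.23 × 13.98 = 11.1265 + 3.2154 = 14.34

14.34%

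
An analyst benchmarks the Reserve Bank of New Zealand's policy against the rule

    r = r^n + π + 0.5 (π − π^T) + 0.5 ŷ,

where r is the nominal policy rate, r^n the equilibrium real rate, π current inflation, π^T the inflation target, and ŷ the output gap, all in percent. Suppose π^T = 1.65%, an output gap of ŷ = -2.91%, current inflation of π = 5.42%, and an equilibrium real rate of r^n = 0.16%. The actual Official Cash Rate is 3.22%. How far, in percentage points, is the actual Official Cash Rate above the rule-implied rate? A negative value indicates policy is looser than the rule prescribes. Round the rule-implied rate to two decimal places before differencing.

r = 0.16 + 5.42 + 0.5 × (5.42 − 1.65) + 0.5 × (-2.91)
   = 0.16 + 5.42 + 1.885 − 1.455 = 6.01
Deviation = 3.22 − 6.01 = -2.79 pp.

-2.79 pp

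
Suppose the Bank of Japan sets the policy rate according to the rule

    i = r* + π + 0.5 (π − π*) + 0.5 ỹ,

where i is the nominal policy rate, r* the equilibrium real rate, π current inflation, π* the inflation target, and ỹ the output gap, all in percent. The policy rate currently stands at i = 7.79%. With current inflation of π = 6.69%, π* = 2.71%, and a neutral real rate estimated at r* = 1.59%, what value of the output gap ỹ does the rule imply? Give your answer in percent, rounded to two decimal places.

-4.96%

0.5 ỹ = 7.79 − 1.59 − 6.69 − 0.5 × (6.69 − 2.71) = -2.48
ỹ = -2.48 / 0.5 = -4.96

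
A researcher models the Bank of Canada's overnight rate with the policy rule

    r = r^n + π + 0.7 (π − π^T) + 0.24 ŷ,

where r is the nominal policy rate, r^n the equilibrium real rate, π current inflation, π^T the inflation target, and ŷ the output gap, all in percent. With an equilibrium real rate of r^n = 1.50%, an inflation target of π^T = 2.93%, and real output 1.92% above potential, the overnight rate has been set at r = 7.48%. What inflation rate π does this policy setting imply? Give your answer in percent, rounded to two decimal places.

Output 1.92% above potential → ŷ = 1.92.
Collecting π: r = r^n + (1 + 0.7) π − 0.7 π^T + 0.24 ŷ
1.7 π = 7.48 − 1.50 + 0.7 × 2.93 − 0.24 × 1.92 = 7.5702
π = 7.5702 / 1.7 = 4.45

4.45%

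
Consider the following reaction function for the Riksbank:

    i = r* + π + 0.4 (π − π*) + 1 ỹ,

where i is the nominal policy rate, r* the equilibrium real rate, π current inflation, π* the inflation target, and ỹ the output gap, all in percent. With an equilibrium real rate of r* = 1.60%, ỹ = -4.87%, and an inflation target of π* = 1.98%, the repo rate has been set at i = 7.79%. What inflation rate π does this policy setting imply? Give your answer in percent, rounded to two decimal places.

Collecting π: i = r* + (1 + 0.4) π − 0.4 π* + 1 ỹ
1.4 π = 7.79 − 1.60 + 0.4 × 1.98 − 1 × (-4.87) = 11.852
π = 11.852 / 1.4 = 8.47

8.47%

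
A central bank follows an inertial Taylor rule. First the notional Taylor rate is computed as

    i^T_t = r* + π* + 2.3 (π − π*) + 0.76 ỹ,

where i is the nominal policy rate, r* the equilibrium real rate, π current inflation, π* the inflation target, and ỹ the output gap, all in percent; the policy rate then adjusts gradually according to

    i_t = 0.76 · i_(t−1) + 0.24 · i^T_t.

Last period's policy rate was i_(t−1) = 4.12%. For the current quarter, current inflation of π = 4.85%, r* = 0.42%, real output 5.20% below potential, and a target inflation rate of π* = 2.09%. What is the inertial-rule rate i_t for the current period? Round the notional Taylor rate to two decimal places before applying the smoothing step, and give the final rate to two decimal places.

4.31%

Output 5.20% below potential → ỹ = -5.20.
i^T_t = 0.42 + 2.09 + 2.3 × (4.85 − 2.09) + 0.76 × (-5.20)
   = 0.42 + 2.09 + 6.348 − 3.952 = 4.91
i_t = 0.76 × 4.12 + 0.24 × 4.91 = 3.1312 + 1.1784 = 4.31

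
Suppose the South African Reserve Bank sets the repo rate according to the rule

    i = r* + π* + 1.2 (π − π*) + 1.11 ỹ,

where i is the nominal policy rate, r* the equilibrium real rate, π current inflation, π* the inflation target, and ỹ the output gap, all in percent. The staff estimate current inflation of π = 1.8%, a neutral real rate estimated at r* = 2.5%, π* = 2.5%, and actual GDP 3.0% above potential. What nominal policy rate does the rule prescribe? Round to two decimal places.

7.49%

Output 3.0% above potential → ỹ = 3.0.
i = 2.5 + 2.5 + 1.2 × (1.8 − 2.5) + 1.11 × 3.0
   = 2.5 + 2.5 − 0.84 + 3.33 = 7.49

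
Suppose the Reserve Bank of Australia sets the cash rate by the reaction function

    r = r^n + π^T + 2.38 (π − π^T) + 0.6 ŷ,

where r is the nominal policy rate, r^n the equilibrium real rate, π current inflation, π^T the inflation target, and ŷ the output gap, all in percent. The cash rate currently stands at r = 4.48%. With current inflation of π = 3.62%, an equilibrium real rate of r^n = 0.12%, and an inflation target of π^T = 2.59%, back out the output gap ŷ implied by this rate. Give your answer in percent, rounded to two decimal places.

0.6 ŷ = 4.48 − 0.12 − 2.59 − 2.38 × (3.62 − 2.59) = -0.6814
ŷ = -0.6814 / 0.6 = -1.14

-1.14%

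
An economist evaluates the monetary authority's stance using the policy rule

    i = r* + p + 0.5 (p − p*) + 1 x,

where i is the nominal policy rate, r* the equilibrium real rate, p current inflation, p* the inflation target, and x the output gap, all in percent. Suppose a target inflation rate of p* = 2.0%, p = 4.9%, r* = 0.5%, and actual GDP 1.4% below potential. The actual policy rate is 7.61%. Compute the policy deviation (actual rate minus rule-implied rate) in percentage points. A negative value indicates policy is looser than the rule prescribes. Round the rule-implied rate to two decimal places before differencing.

2.16 pp

Output 1.4% below potential → x = -1.4.
i = 0.5 + 4.9 + 0.5 × (4.9 − 2.0) + 1 × (-1.4)
   = 0.5 + 4.9 + 1.45 − 1.4 = 5.45
Deviation = 7.61 − 5.45 = 2.16 pp.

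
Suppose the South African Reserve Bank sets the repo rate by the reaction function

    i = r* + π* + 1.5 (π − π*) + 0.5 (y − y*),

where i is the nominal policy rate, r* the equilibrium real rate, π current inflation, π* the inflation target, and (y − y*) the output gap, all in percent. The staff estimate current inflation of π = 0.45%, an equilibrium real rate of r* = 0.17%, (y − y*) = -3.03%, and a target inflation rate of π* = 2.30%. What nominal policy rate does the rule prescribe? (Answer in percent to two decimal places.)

-1.82%

i = 0.17 + 2.30 + 1.5 × (0.45 − 2.30) + 0.5 × (-3.03)
   = 0.17 + 2.3 − 2.775 − 1.515 = -1.82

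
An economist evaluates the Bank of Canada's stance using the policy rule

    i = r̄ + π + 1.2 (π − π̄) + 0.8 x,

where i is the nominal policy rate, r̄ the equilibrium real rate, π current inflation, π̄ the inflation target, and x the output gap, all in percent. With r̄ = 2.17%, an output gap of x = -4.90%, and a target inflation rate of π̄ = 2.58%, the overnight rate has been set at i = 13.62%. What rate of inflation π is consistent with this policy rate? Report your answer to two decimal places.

8.39%

Collecting π: i = r̄ + (1 + 1.2) π − 1.2 π̄ + 0.8 x
2.2 π = 13.62 − 2.17 + 1.2 × 2.58 − 0.8 × (-4.90) = 18.466
π = 18.466 / 2.2 = 8.39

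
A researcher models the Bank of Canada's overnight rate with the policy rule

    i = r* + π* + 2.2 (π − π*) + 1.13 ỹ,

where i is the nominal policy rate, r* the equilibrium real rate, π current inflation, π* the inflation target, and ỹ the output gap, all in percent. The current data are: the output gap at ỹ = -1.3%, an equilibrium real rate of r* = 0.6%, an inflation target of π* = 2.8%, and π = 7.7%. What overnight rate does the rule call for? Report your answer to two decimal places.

i = 0.6 + 2.8 + 2.2 × (7.7 − 2.8) + 1.13 × (-1.3)
   = 0.6 + 2.8 + 10.78 − 1.469 = 12.71

12.71%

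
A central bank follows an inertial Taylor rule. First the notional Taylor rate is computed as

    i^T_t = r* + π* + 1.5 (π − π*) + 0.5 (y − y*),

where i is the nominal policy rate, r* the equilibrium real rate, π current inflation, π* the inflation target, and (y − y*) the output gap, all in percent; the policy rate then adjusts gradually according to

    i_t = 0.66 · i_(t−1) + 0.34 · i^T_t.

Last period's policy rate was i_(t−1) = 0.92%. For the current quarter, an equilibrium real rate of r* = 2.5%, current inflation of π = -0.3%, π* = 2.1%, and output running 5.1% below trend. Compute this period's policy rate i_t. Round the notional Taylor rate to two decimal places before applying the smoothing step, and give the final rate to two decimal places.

Output 5.1% below potential → (y − y*) = -5.1.
i^T_t = 2.5 + 2.1 + 1.5 × (-0.3 − 2.1) + 0.5 × (-5.1)
   = 2.5 + 2.1 − 3.6 − 2.55 = -1.55
i_t = 0.66 × 0.92 + 0.34 × (-1.55) = 0.6072 − 0.527 = 0.08

0.08%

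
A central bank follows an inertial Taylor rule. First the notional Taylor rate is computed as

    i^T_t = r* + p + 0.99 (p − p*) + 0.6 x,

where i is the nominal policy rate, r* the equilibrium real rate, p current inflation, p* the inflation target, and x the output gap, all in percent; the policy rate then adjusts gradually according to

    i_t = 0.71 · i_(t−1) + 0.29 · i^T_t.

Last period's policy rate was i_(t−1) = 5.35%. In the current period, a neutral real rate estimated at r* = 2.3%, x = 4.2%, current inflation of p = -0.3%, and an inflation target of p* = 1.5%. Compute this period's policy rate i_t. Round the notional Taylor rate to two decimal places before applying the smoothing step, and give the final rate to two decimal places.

i^T_t = 2.3 + (-0.3) + 0.99 × (-0.3 − 1.5) + 0.6 × 4.2
   = 2.3 − 0.3 − 1.782 + 2.52 = 2.74
i_t = 0.71 × 5.35 + 0.29 × 2.74 = 3.7985 + 0.7946 = 4.59

4.59%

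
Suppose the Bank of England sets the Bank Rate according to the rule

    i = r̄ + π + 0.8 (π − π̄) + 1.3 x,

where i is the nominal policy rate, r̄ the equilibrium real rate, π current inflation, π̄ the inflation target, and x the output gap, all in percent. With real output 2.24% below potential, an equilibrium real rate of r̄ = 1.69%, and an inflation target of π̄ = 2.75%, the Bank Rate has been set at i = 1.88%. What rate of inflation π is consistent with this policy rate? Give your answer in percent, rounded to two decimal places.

2.95%

Output 2.24% below potential → x = -2.24.
Collecting π: i = r̄ + (1 + 0.8) π − 0.8 π̄ + 1.3 x
1.8 π = 1.88 − 1.69 + 0.8 × 2.75 − 1.3 × (-2.24) = 5.302
π = 5.302 / 1.8 = 2.95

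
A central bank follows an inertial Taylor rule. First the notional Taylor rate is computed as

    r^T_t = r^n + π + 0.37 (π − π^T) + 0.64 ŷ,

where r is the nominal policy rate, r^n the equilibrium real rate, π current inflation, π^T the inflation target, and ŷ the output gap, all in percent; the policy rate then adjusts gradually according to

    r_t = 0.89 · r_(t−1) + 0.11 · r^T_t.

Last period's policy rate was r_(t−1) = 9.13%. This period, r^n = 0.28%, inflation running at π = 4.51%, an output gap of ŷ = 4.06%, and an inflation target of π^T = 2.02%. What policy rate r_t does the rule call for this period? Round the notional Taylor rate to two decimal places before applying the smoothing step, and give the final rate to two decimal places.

r^T_t = 0.28 + 4.51 + 0.37 × (4.51 − 2.02) + 0.64 × 4.06
   = 0.28 + 4.51 + 0.9213 + 2.5984 = 8.31
r_t = 0.89 × 9.13 + 0.11 × 8.31 = 8.1257 + 0.9141 = 9.04

9.04%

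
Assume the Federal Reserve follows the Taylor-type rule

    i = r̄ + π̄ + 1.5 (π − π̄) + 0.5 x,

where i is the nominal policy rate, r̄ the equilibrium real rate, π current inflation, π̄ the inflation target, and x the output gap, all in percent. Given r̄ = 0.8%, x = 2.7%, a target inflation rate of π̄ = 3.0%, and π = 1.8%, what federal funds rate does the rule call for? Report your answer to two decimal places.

3.35%

i = 0.8 + 3.0 + 1.5 × (1.8 − 3.0) + 0.5 × 2.7
   = 0.8 + 3 − 1.8 + 1.35 = 3.35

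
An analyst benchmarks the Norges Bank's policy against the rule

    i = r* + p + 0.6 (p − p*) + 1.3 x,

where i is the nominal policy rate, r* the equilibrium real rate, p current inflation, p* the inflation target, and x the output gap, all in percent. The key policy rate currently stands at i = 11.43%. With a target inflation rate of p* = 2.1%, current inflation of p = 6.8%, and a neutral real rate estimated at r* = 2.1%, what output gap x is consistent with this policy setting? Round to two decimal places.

1.3 x = 11.43 − 2.1 − 6.8 − 0.6 × (6.8 − 2.1) = -0.29
x = -0.29 / 1.3 = -0.22

-0.22%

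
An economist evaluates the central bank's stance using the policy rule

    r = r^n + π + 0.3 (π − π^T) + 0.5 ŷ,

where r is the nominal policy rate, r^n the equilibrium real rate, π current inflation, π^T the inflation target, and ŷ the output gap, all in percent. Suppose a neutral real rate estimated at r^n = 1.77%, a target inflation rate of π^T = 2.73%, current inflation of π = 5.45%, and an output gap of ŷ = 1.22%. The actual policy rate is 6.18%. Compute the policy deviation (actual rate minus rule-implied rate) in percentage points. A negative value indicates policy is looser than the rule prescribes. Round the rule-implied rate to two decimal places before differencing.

r = 1.77 + 5.45 + 0.3 × (5.45 − 2.73) + 0.5 × 1.22
   = 1.77 + 5.45 + 0.816 + 0.61 = 8.65
Deviation = 6.18 − 8.65 = -2.47 pp.

-2.47 pp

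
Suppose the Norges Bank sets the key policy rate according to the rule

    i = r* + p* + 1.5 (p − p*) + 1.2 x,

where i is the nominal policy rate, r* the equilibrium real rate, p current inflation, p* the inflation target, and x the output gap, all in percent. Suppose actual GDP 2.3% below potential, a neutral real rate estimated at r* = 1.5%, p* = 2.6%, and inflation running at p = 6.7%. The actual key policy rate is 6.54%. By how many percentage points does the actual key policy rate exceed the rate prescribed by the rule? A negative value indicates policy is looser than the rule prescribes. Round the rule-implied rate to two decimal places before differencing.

Output 2.3% below potential → x = -2.3.
i = 1.5 + 2.6 + 1.5 × (6.7 − 2.6) + 1.2 × (-2.3)
   = 1.5 + 2.6 + 6.15 − 2.76 = 7.49
Deviation = 6.54 − 7.49 = -0.95 pp.

-0.95 pp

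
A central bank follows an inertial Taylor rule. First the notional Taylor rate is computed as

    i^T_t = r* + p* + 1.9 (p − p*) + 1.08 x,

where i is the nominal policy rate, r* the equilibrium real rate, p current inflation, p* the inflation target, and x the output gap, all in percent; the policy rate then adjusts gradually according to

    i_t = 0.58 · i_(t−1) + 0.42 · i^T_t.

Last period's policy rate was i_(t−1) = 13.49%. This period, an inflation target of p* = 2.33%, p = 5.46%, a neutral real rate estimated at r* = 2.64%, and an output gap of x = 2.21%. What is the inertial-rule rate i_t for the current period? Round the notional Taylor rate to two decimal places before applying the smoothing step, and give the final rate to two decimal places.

13.41%

i^T_t = 2.64 + 2.33 + 1.9 × (5.46 − 2.33) + 1.08 × 2.21
   = 2.64 + 2.33 + 5.947 + 2.3868 = 13.30
i_t = 0.58 × 13.49 + 0.42 × 13.30 = 7.8242 + 5.586 = 13.41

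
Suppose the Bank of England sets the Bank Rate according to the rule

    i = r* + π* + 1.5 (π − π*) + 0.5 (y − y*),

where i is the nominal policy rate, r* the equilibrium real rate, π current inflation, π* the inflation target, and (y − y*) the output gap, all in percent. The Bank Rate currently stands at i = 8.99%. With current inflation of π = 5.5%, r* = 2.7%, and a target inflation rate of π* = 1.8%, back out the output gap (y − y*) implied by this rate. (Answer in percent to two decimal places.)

-2.12%

0.5 (y − y*) = 8.99 − 2.7 − 1.8 − 1.5 × (5.5 − 1.8) = -1.06
(y − y*) = -1.06 / 0.5 = -2.12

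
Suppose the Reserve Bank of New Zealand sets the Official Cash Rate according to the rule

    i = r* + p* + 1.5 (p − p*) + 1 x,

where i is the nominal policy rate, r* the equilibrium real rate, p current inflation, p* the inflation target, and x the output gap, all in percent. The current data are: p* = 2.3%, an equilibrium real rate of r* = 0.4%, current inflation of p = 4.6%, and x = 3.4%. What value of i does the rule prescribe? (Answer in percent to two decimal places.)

9.55%

i = 0.4 + 2.3 + 1.5 × (4.6 − 2.3) + 1 × 3.4
   = 0.4 + 2.3 + 3.45 + 3.4 = 9.55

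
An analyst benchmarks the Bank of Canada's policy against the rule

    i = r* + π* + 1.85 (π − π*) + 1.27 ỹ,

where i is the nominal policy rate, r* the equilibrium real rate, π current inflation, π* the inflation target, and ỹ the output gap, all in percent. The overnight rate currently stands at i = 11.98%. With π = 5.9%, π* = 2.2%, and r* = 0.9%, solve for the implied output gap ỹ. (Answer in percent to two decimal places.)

1.27 ỹ = 11.98 − 0.9 − 2.2 − 1.85 × (5.9 − 2.2) = 2.035
ỹ = 2.035 / 1.27 = 1.60

1.60%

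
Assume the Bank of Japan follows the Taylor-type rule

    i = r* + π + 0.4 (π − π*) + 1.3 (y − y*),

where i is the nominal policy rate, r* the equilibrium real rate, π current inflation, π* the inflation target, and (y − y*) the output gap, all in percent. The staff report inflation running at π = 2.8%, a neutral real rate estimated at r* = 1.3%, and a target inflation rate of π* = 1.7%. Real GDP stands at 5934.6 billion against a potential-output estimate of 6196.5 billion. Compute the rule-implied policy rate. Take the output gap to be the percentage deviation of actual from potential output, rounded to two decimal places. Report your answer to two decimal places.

-0.96%

Output gap = 100 × (5934.6 − 6196.5) / 6196.5 = -4.23%.
i = 1.30 + 2.80 + 0.4 × (2.80 − 1.70) + 1.3 × (-4.23)
   = 1.30 + 2.8 + 0.44 − 5.499 = -0.96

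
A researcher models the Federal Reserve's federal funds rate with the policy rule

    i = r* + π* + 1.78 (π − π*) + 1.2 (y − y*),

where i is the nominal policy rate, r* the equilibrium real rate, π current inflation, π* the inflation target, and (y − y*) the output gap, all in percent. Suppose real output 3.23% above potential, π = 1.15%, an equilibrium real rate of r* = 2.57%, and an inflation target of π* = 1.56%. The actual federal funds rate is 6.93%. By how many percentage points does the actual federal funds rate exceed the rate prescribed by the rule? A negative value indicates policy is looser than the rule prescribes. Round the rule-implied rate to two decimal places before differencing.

-0.35 pp

Output 3.23% above potential → (y − y*) = 3.23.
i = 2.57 + 1.56 + 1.78 × (1.15 − 1.56) + 1.2 × 3.23
   = 2.57 + 1.56 − 0.7298 + 3.876 = 7.28
Deviation = 6.93 − 7.28 = -0.35 pp.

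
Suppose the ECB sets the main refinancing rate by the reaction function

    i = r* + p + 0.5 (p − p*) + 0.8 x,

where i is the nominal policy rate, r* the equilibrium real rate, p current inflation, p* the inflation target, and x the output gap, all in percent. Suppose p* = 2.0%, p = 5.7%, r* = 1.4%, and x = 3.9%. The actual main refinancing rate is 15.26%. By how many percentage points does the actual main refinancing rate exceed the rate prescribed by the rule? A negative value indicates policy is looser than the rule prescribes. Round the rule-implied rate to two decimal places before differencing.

3.19 pp

i = 1.4 + 5.7 + 0.5 × (5.7 − 2.0) + 0.8 × 3.9
   = 1.4 + 5.7 + 1.85 + 3.12 = 12.07
Deviation = 15.26 − 12.07 = 3.19 pp.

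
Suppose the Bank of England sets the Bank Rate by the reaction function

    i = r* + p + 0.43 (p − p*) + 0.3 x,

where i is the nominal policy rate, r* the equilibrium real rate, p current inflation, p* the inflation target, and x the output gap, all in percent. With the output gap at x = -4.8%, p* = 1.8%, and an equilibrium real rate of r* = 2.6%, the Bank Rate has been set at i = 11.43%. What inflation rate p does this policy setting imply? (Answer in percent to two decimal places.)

Collecting p: i = r* + (1 + 0.43) p − 0.43 p* + 0.3 x
1.43 p = 11.43 − 2.6 + 0.43 × 1.8 − 0.3 × (-4.8) = 11.044
p = 11.044 / 1.43 = 7.72

7.72%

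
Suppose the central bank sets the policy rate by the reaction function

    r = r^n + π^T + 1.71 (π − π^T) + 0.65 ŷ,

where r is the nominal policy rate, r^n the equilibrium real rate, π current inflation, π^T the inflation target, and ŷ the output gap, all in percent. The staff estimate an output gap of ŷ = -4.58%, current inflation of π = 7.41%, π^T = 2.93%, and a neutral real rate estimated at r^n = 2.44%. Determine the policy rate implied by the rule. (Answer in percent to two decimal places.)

r = 2.44 + 2.93 + 1.71 × (7.41 − 2.93) + 0.65 × (-4.58)
   = 2.44 + 2.93 + 7.6608 − 2.977 = 10.05

10.05%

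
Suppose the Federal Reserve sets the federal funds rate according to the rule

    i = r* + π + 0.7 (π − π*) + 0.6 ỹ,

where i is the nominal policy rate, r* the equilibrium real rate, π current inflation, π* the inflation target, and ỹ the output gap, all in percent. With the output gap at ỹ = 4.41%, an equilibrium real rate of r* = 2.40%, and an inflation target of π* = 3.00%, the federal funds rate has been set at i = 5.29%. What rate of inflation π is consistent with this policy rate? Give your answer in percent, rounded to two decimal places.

1.38%

Collecting π: i = r* + (1 + 0.7) π − 0.7 π* + 0.6 ỹ
1.7 π = 5.29 − 2.40 + 0.7 × 3.00 − 0.6 × 4.41 = 2.344
π = 2.344 / 1.7 = 1.38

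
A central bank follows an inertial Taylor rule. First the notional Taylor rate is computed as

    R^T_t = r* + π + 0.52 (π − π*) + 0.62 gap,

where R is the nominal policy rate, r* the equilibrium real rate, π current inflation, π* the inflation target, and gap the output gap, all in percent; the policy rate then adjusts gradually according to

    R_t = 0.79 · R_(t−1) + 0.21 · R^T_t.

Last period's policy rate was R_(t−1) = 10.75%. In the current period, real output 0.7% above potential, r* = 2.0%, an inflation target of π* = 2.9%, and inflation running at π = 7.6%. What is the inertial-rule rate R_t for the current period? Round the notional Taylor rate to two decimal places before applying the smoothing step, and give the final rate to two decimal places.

11.11%

Output 0.7% above potential → gap = 0.7.
R^T_t = 2.0 + 7.6 + 0.52 × (7.6 − 2.9) + 0.62 × 0.7
   = 2.0 + 7.6 + 2.444 + 0.434 = 12.48
R_t = 0.79 × 10.75 + 0.21 × 12.48 = 8.4925 + 2.6208 = 11.11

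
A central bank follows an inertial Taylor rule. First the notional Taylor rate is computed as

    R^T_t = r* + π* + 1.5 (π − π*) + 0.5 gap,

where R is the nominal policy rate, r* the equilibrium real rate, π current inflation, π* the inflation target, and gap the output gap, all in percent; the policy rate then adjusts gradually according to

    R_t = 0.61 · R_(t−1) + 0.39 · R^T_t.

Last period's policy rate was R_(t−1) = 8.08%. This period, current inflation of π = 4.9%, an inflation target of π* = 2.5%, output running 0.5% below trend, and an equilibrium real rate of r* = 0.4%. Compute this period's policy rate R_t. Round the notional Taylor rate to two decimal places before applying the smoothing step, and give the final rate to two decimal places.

7.37%

Output 0.5% below potential → gap = -0.5.
R^T_t = 0.4 + 2.5 + 1.5 × (4.9 − 2.5) + 0.5 × (-0.5)
   = 0.4 + 2.5 + 3.6 − 0.25 = 6.25
R_t = 0.61 × 8.08 + 0.39 × 6.25 = 4.9288 + 2.4375 = 7.37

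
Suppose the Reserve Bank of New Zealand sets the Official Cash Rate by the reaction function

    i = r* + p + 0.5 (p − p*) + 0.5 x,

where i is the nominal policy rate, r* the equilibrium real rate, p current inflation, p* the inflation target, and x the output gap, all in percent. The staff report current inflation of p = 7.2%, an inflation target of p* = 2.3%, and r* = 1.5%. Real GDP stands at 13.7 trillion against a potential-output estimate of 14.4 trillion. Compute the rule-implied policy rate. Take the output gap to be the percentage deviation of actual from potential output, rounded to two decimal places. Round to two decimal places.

Output gap = 100 × (13.7 − 14.4) / 14.4 = -4.86%.
i = 1.50 + 7.20 + 0.5 × (7.20 − 2.30) + 0.5 × (-4.86)
   = 1.50 + 7.2 + 2.45 − 2.43 = 8.72

8.72%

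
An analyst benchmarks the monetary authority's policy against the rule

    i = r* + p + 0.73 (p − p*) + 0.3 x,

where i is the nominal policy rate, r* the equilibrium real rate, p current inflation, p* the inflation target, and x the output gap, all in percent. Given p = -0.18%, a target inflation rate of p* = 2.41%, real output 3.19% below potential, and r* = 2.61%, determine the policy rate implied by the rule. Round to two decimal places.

-0.42%

Output 3.19% below potential → x = -3.19.
i = 2.61 + (-0.18) + 0.73 × (-0.18 − 2.41) + 0.3 × (-3.19)
   = 2.61 − 0.18 − 1.8907 − 0.957 = -0.42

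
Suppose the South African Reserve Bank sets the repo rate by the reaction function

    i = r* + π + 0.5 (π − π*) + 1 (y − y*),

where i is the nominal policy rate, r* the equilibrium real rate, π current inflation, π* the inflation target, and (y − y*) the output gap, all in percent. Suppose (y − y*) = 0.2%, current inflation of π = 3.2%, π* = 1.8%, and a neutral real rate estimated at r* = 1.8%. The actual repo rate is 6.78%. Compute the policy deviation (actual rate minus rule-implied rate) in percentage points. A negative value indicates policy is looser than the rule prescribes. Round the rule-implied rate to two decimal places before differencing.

i = 1.8 + 3.2 + 0.5 × (3.2 − 1.8) + 1 × 0.2
   = 1.8 + 3.2 + 0.7 + 0.2 = 5.90
Deviation = 6.78 − 5.90 = 0.88 pp.

0.88 pp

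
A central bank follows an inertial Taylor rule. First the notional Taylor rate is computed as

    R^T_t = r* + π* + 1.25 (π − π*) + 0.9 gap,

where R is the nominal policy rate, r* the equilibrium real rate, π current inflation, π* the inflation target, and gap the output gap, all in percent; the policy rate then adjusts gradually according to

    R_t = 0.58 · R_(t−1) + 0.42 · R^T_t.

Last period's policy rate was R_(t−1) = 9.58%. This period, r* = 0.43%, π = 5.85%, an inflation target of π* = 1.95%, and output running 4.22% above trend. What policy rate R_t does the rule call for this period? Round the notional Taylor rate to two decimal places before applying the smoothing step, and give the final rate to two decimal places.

Output 4.22% above potential → gap = 4.22.
R^T_t = 0.43 + 1.95 + 1.25 × (5.85 − 1.95) + 0.9 × 4.22
   = 0.43 + 1.95 + 4.875 + 3.798 = 11.05
R_t = 0.58 × 9.58 + 0.42 × 11.05 = 5.5564 + 4.641 = 10.20

10.20%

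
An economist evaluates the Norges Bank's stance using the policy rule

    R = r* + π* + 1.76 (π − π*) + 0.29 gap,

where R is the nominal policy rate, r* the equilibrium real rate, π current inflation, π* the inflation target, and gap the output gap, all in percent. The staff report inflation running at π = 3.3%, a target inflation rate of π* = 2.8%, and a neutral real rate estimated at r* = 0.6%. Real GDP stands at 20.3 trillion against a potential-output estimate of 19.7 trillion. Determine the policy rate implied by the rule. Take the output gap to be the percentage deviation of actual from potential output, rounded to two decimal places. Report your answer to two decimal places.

5.16%

Output gap = 100 × (20.3 − 19.7) / 19.7 = 3.05%.
R = 0.60 + 2.80 + 1.76 × (3.30 − 2.80) + 0.29 × 3.05
   = 0.60 + 2.8 + 0.88 + 0.8845 = 5.16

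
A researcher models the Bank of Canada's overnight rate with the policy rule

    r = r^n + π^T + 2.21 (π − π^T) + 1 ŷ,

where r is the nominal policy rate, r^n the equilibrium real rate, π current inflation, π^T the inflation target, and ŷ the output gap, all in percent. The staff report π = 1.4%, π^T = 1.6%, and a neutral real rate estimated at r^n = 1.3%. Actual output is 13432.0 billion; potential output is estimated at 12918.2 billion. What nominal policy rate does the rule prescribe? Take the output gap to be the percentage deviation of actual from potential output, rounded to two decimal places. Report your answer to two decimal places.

6.44%

Output gap = 100 × (13432.0 − 12918.2) / 12918.2 = 3.98%.
r = 1.30 + 1.60 + 2.21 × (1.40 − 1.60) + 1 × 3.98
   = 1.30 + 1.6 − 0.442 + 3.98 = 6.44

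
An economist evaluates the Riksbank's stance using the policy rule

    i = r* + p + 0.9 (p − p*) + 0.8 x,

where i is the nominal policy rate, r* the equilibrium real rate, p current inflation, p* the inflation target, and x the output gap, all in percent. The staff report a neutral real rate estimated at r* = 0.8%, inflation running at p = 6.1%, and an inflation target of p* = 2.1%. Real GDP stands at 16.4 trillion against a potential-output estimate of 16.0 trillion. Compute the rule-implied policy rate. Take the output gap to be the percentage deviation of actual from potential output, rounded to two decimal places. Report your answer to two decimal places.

Output gap = 100 × (16.4 − 16.0) / 16.0 = 2.50%.
i = 0.80 + 6.10 + 0.9 × (6.10 − 2.10) + 0.8 × 2.50
   = 0.80 + 6.1 + 3.6 + 2 = 12.50

12.50%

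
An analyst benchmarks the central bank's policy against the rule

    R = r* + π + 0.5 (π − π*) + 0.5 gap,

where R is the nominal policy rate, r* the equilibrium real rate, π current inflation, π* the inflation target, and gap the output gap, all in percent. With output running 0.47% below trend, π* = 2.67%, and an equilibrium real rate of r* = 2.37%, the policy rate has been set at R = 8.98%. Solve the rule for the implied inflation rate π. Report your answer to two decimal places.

Output 0.47% below potential → gap = -0.47.
Collecting π: R = r* + (1 + 0.5) π − 0.5 π* + 0.5 gap
1.5 π = 8.98 − 2.37 + 0.5 × 2.67 − 0.5 × (-0.47) = 8.18
π = 8.18 / 1.5 = 5.45

5.45%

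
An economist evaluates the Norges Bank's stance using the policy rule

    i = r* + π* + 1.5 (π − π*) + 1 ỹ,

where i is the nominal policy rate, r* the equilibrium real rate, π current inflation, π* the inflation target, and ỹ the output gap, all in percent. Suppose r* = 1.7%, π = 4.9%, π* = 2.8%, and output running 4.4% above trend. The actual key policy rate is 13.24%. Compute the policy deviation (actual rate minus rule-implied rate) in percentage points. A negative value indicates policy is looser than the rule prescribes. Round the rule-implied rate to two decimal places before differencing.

1.19 pp

Output 4.4% above potential → ỹ = 4.4.
i = 1.7 + 2.8 + 1.5 × (4.9 − 2.8) + 1 × 4.4
   = 1.7 + 2.8 + 3.15 + 4.4 = 12.05
Deviation = 13.24 − 12.05 = 1.19 pp.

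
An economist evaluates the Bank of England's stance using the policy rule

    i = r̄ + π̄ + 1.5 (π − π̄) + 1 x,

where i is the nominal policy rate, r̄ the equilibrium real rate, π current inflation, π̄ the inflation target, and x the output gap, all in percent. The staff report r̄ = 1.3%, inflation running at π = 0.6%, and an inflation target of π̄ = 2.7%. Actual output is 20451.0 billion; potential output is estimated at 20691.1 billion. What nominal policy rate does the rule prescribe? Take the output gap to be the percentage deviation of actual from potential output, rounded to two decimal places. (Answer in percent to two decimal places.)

Output gap = 100 × (20451.0 − 20691.1) / 20691.1 = -1.16%.
i = 1.30 + 2.70 + 1.5 × (0.60 − 2.70) + 1 × (-1.16)
   = 1.30 + 2.7 − 3.15 − 1.16 = -0.31

-0.31%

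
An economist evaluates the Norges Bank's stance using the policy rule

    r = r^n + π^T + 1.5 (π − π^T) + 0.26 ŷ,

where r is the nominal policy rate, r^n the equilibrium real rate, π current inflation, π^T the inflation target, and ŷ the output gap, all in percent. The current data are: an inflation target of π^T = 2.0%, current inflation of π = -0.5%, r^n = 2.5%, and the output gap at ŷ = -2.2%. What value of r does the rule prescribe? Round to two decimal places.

0.18%

r = 2.5 + 2.0 + 1.5 × (-0.5 − 2.0) + 0.26 × (-2.2)
   = 2.5 + 2 − 3.75 − 0.572 = 0.18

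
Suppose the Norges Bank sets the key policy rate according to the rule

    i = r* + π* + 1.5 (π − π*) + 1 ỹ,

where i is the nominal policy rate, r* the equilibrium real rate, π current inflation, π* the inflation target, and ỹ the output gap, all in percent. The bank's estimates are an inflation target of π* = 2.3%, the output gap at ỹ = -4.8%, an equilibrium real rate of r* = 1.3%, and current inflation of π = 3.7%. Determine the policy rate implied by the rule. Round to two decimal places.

i = 1.3 + 2.3 + 1.5 × (3.7 − 2.3) + 1 × (-4.8)
   = 1.3 + 2.3 + 2.1 − 4.8 = 0.90

0.90%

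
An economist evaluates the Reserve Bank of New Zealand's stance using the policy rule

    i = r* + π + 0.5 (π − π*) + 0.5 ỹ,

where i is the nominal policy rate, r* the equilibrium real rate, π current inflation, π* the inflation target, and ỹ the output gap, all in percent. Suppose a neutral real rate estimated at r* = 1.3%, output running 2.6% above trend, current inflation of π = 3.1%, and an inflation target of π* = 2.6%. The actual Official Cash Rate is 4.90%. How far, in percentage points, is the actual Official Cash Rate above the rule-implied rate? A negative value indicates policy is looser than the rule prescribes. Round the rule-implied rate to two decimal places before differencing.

-1.05 pp

Output 2.6% above potential → ỹ = 2.6.
i = 1.3 + 3.1 + 0.5 × (3.1 − 2.6) + 0.5 × 2.6
   = 1.3 + 3.1 + 0.25 + 1.3 = 5.95
Deviation = 4.90 − 5.95 = -1.05 pp.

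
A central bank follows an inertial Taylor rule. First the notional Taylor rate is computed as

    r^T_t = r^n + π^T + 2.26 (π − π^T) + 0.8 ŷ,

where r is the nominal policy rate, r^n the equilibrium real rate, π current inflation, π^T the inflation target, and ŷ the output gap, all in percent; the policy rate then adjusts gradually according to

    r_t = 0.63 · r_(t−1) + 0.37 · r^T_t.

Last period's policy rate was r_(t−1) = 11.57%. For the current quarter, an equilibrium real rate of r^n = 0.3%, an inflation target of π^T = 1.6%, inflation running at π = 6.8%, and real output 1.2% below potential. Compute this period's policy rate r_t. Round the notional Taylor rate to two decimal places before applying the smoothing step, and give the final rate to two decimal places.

11.98%

Output 1.2% below potential → ŷ = -1.2.
r^T_t = 0.3 + 1.6 + 2.26 × (6.8 − 1.6) + 0.8 × (-1.2)
   = 0.3 + 1.6 + 11.752 − 0.96 = 12.69
r_t = 0.63 × 11.57 + 0.37 × 12.69 = 7.2891 + 4.6953 = 11.98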